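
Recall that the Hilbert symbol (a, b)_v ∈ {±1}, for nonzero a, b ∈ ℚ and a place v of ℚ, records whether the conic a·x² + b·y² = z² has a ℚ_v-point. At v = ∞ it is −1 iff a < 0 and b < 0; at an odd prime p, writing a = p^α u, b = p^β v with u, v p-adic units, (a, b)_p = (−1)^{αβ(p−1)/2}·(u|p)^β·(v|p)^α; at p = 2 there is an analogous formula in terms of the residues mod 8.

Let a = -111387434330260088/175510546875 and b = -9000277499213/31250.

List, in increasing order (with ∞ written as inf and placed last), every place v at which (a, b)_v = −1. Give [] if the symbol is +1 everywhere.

[2, 3, 13, inf]

(a, b) ≡ (-14586, -154) mod (ℚ^×)²; places V = {2, 3, 5, 7, 11, 13, 17, 43, ∞}.
(a,b)_7: α=4, u≡1; β=3, v≡6 (mod 7); (1|7)=+1, (6|7)=-1; sign (−1)^0·+1^3·-1^4 = +1.
(a,b)_13: α=5, u≡10; β=4, v≡7 (mod 13); (10|13)=+1, (7|13)=-1; sign (−1)^0·+1^4·-1^5 = -1.
(a,b)_43: α=-2, u≡8; β=0, v≡37 (mod 43); (8|43)=-1, (37|43)=-1; sign (−1)^0·-1^0·-1^-2 = +1.
(a,b)_2: α=3, β=-1; u≡3, v≡3 (mod 8); ε(u)ε(v)=1·1, αω(v)=3·1, βω(u)=-1·1; sum ≡ 1  ⇒  -1.
(a,b)_3: α=-5, u≡1; β=0, v≡2 (mod 3); (1|3)=+1, (2|3)=-1; sign (−1)^0·+1^0·-1^-5 = -1.
(a,b)_17: α=5, u≡16; β=4, v≡13 (mod 17); (16|17)=+1, (13|17)=+1; sign (−1)^0·+1^4·+1^5 = +1.
(a,b)_11: α=1, u≡5; β=1, v≡2 (mod 11); (5|11)=+1, (2|11)=-1; sign (−1)^1·+1^1·-1^1 = +1.
(a,b)_5: α=-8, u≡1; β=-6, v≡1 (mod 5); (1|5)=+1, (1|5)=+1; sign (−1)^0·+1^-6·+1^-8 = +1.
(a,b)_∞: sgn(-14586)=−, sgn(-154)=−, so -1.
|Ram(-14586, -154)| = 4, even; anisotropic at {2, 3, 13, ∞}.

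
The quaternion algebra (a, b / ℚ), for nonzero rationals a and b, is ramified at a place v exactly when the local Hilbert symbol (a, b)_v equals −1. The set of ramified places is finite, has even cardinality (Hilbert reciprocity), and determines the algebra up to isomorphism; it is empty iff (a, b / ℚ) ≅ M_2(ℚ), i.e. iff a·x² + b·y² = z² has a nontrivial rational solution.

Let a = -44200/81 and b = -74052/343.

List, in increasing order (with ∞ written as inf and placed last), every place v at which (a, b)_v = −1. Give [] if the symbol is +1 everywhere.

[7, 13, 17, inf]

Mod squares: a ≡ -442, b ≡ -119. Check v ∈ {∞, 2, 3, 5, 7, 11, 13, 17}.
v=3: a=3^-4·(≡2), b=3^2·(≡1) mod 3; (2|3)=-1, (1|3)=+1; (−1)^{-4·2·1}·(-1)^2·(+1)^-4 = +1.
v=5: a=5^2·(≡2), b=5^0·(≡1) mod 5; (2|5)=-1, (1|5)=+1; (−1)^{2·0·2}·(-1)^0·(+1)^2 = +1.
v=11: a=11^0·(≡5), b=11^2·(≡2) mod 11; (5|11)=+1, (2|11)=-1; (−1)^{0·2·5}·(+1)^2·(-1)^0 = +1.
v=13: a=13^1·(≡2), b=13^0·(≡7) mod 13; (2|13)=-1, (7|13)=-1; (−1)^{1·0·6}·(-1)^0·(-1)^1 = -1.
v=2: v_2(a)=3, v_2(b)=2; units ≡ 3, 1 (mod 8); ε·ε+αω+βω = 1·0+3·0+2·1 ≡ 0  ⇒  (a,b)_2 = +1.
v=7: a=7^0·(≡3), b=7^-3·(≡1) mod 7; (3|7)=-1, (1|7)=+1; (−1)^{0·-3·3}·(-1)^-3·(+1)^0 = -1.
v=17: a=17^1·(≡4), b=17^1·(≡10) mod 17; (4|17)=+1, (10|17)=-1; (−1)^{1·1·8}·(+1)^1·(-1)^1 = -1.
v=∞: -442 < 0 and -119 < 0  ⇒  (a,b)_∞ = -1.
Ram(-442, -119) = {7, 13, 17, ∞}; no ℚ_7-point on the conic.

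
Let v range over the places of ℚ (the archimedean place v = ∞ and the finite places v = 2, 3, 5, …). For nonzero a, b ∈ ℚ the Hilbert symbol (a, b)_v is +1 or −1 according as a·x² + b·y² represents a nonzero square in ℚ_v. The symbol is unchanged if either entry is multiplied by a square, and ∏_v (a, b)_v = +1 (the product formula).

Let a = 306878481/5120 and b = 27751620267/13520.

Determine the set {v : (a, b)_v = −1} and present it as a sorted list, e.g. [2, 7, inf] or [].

[5, 7, 19, 29, 31, 37]

Mod squares: a ≡ 1008805, b ≡ 15417566815. Check v ∈ {∞, 2, 3, 5, 7, 13, 17, 19, 29, 31, 37, 41}.
v=5: a=5^-1·(≡4), b=5^-1·(≡3) mod 5; (4|5)=+1, (3|5)=-1; (−1)^{-1·-1·2}·(+1)^-1·(-1)^-1 = -1.
v=17: a=17^0·(≡2), b=17^1·(≡16) mod 17; (2|17)=+1, (16|17)=+1; (−1)^{0·1·8}·(+1)^1·(+1)^0 = +1.
v=∞: 1008805 > 0 and 15417566815 > 0  ⇒  (a,b)_∞ = +1.
v=29: a=29^0·(≡21), b=29^1·(≡2) mod 29; (21|29)=-1, (2|29)=-1; (−1)^{0·1·14}·(-1)^1·(-1)^0 = -1.
v=7: a=7^1·(≡5), b=7^1·(≡3) mod 7; (5|7)=-1, (3|7)=-1; (−1)^{1·1·3}·(-1)^1·(-1)^1 = -1.
v=13: a=13^2·(≡2), b=13^-2·(≡10) mod 13; (2|13)=-1, (10|13)=+1; (−1)^{2·-2·6}·(-1)^-2·(+1)^2 = +1.
v=19: a=19^1·(≡4), b=19^1·(≡11) mod 19; (4|19)=+1, (11|19)=+1; (−1)^{1·1·9}·(+1)^1·(+1)^1 = -1.
v=41: a=41^1·(≡32), b=41^1·(≡9) mod 41; (32|41)=+1, (9|41)=+1; (−1)^{1·1·20}·(+1)^1·(+1)^1 = +1.
v=2: v_2(a)=-10, v_2(b)=-4; units ≡ 5, 7 (mod 8); ε·ε+αω+βω = 0·1+-10·0+-4·1 ≡ 0  ⇒  (a,b)_2 = +1.
v=3: a=3^2·(≡1), b=3^2·(≡1) mod 3; (1|3)=+1, (1|3)=+1; (−1)^{2·2·1}·(+1)^2·(+1)^2 = +1.
v=31: a=31^0·(≡30), b=31^1·(≡13) mod 31; (30|31)=-1, (13|31)=-1; (−1)^{0·1·15}·(-1)^1·(-1)^0 = -1.
v=37: a=37^1·(≡4), b=37^1·(≡2) mod 37; (4|37)=+1, (2|37)=-1; (−1)^{1·1·18}·(+1)^1·(-1)^1 = -1.
|Ram(1008805, 15417566815)| = 6, even; anisotropic at {5, 7, 19, 29, 31, 37}.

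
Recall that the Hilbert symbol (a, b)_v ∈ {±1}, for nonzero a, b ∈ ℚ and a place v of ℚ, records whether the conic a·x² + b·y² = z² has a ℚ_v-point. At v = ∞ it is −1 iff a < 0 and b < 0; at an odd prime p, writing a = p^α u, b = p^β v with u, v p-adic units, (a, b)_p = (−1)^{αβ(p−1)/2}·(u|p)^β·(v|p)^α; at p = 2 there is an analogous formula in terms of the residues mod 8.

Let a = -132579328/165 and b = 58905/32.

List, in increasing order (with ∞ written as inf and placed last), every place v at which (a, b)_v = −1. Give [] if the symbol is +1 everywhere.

[2, 5]

(a, b) ≡ (-1155, 13090) mod (ℚ^×)²; places V = {2, 3, 5, 7, 11, 17, ∞}.
(a,b)_5: α=-1, u≡4; β=1, v≡3 (mod 5); (4|5)=+1, (3|5)=-1; sign (−1)^0·+1^1·-1^-1 = -1.
(a,b)_2: α=16, β=-5; u≡5, v≡1 (mod 8); ε(u)ε(v)=0·0, αω(v)=16·0, βω(u)=-5·1; sum ≡ 1  ⇒  -1.
(a,b)_7: α=1, u≡6; β=1, v≡2 (mod 7); (6|7)=-1, (2|7)=+1; sign (−1)^1·-1^1·+1^1 = +1.
(a,b)_17: α=2, u≡15; β=1, v≡10 (mod 17); (15|17)=+1, (10|17)=-1; sign (−1)^0·+1^1·-1^2 = +1.
(a,b)_∞: sgn(-1155)=−, sgn(13090)=+, so +1.
(a,b)_3: α=-1, u≡2; β=2, v≡1 (mod 3); (2|3)=-1, (1|3)=+1; sign (−1)^0·-1^2·+1^-1 = +1.
(a,b)_11: α=-1, u≡5; β=1, v≡2 (mod 11); (5|11)=+1, (2|11)=-1; sign (−1)^1·+1^1·-1^-1 = +1.
Ram(-1155, 13090) = {2, 5}; no ℚ_2-point on the conic.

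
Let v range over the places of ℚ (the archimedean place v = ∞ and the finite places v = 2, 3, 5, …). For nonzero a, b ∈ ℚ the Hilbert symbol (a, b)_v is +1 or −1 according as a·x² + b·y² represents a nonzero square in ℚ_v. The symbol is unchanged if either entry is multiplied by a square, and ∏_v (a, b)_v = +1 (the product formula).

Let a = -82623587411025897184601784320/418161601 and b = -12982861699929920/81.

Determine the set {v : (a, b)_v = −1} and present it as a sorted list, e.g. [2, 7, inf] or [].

[2, 29, 37, inf]

Mod squares: a ≡ -3825245, b ≡ -246605. Check v ∈ {∞, 2, 3, 5, 7, 11, 13, 19, 23, 29, 31, 37, 43}.
v=13: a=13^-4·(≡2), b=13^0·(≡11) mod 13; (2|13)=-1, (11|13)=-1; (−1)^{-4·0·6}·(-1)^0·(-1)^-4 = +1.
v=19: a=19^2·(≡6), b=19^0·(≡10) mod 19; (6|19)=+1, (10|19)=-1; (−1)^{2·0·9}·(+1)^0·(-1)^2 = +1.
v=29: a=29^3·(≡16), b=29^2·(≡17) mod 29; (16|29)=+1, (17|29)=-1; (−1)^{3·2·14}·(+1)^2·(-1)^3 = -1.
v=7: a=7^4·(≡6), b=7^0·(≡5) mod 7; (6|7)=-1, (5|7)=-1; (−1)^{4·0·3}·(-1)^0·(-1)^4 = +1.
v=11: a=11^-4·(≡4), b=11^0·(≡1) mod 11; (4|11)=+1, (1|11)=+1; (−1)^{-4·0·5}·(+1)^0·(+1)^-4 = +1.
v=3: a=3^0·(≡1), b=3^-4·(≡1) mod 3; (1|3)=+1, (1|3)=+1; (−1)^{0·-4·1}·(+1)^-4·(+1)^0 = +1.
v=43: a=43^4·(≡14), b=43^3·(≡34) mod 43; (14|43)=+1, (34|43)=-1; (−1)^{4·3·21}·(+1)^3·(-1)^4 = +1.
v=5: a=5^1·(≡1), b=5^1·(≡1) mod 5; (1|5)=+1, (1|5)=+1; (−1)^{1·1·2}·(+1)^1·(+1)^1 = +1.
v=23: a=23^3·(≡5), b=23^2·(≡3) mod 23; (5|23)=-1, (3|23)=+1; (−1)^{3·2·11}·(-1)^2·(+1)^3 = +1.
v=31: a=31^1·(≡2), b=31^1·(≡21) mod 31; (2|31)=+1, (21|31)=-1; (−1)^{1·1·15}·(+1)^1·(-1)^1 = +1.
v=2: v_2(a)=14, v_2(b)=6; units ≡ 3, 3 (mod 8); ε·ε+αω+βω = 1·1+14·1+6·1 ≡ 1  ⇒  (a,b)_2 = -1.
v=∞: -3825245 < 0 and -246605 < 0  ⇒  (a,b)_∞ = -1.
v=37: a=37^1·(≡3), b=37^1·(≡14) mod 37; (3|37)=+1, (14|37)=-1; (−1)^{1·1·18}·(+1)^1·(-1)^1 = -1.
Ram(-3825245, -246605) = {2, 29, 37, ∞}; no ℚ_2-point on the conic.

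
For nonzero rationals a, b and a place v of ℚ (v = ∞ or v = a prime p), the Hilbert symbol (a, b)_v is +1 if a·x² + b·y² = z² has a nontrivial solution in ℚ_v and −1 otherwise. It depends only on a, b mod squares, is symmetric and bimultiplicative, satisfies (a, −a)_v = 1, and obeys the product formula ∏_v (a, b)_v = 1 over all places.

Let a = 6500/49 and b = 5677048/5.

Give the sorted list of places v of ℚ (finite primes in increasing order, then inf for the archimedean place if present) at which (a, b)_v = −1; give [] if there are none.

Mod squares: a ≡ 65, b ≡ 41990. Check v ∈ {∞, 2, 5, 7, 13, 17, 19}.
v=19: a=19^0·(≡14), b=19^1·(≡11) mod 19; (14|19)=-1, (11|19)=+1; (−1)^{0·1·9}·(-1)^1·(+1)^0 = -1.
v=5: a=5^3·(≡3), b=5^-1·(≡3) mod 5; (3|5)=-1, (3|5)=-1; (−1)^{3·-1·2}·(-1)^-1·(-1)^3 = +1.
v=2: v_2(a)=2, v_2(b)=3; units ≡ 1, 3 (mod 8); ε·ε+αω+βω = 0·1+2·1+3·0 ≡ 0  ⇒  (a,b)_2 = +1.
v=13: a=13^1·(≡11), b=13^3·(≡2) mod 13; (11|13)=-1, (2|13)=-1; (−1)^{1·3·6}·(-1)^3·(-1)^1 = +1.
v=7: a=7^-2·(≡4), b=7^0·(≡4) mod 7; (4|7)=+1, (4|7)=+1; (−1)^{-2·0·3}·(+1)^0·(+1)^-2 = +1.
v=∞: 65 > 0 and 41990 > 0  ⇒  (a,b)_∞ = +1.
v=17: a=17^0·(≡14), b=17^1·(≡6) mod 17; (14|17)=-1, (6|17)=-1; (−1)^{0·1·8}·(-1)^1·(-1)^0 = -1.
|Ram(65, 41990)| = 2, even; anisotropic at {17, 19}.

[17, 19]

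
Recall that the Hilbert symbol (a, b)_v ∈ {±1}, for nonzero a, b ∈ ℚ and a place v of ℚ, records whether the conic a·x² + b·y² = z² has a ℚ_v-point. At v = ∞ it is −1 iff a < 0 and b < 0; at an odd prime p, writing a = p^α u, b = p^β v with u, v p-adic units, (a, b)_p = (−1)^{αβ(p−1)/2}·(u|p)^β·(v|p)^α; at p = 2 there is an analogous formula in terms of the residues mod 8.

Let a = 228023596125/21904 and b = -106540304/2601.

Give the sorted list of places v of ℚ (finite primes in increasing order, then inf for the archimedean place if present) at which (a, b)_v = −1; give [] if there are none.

Mod squares: a ≡ 112604245, b ≡ -41. Check v ∈ {∞, 2, 3, 5, 13, 17, 29, 31, 37, 41, 47}.
v=31: a=31^1·(≡4), b=31^2·(≡13) mod 31; (4|31)=+1, (13|31)=-1; (−1)^{1·2·15}·(+1)^2·(-1)^1 = -1.
v=47: a=47^1·(≡20), b=47^0·(≡3) mod 47; (20|47)=-1, (3|47)=+1; (−1)^{1·0·23}·(-1)^0·(+1)^1 = +1.
v=13: a=13^1·(≡12), b=13^2·(≡6) mod 13; (12|13)=+1, (6|13)=-1; (−1)^{1·2·6}·(+1)^2·(-1)^1 = -1.
v=2: v_2(a)=-4, v_2(b)=4; units ≡ 5, 7 (mod 8); ε·ε+αω+βω = 0·1+-4·0+4·1 ≡ 0  ⇒  (a,b)_2 = +1.
v=17: a=17^0·(≡9), b=17^-2·(≡10) mod 17; (9|17)=+1, (10|17)=-1; (−1)^{0·-2·8}·(+1)^-2·(-1)^0 = +1.
v=37: a=37^-2·(≡33), b=37^0·(≡28) mod 37; (33|37)=+1, (28|37)=+1; (−1)^{-2·0·18}·(+1)^0·(+1)^-2 = +1.
v=5: a=5^3·(≡1), b=5^0·(≡1) mod 5; (1|5)=+1, (1|5)=+1; (−1)^{3·0·2}·(+1)^0·(+1)^3 = +1.
v=41: a=41^1·(≡14), b=41^1·(≡2) mod 41; (14|41)=-1, (2|41)=+1; (−1)^{1·1·20}·(-1)^1·(+1)^1 = -1.
v=∞: 112604245 > 0 and -41 < 0  ⇒  (a,b)_∞ = +1.
v=3: a=3^4·(≡1), b=3^-2·(≡1) mod 3; (1|3)=+1, (1|3)=+1; (−1)^{4·-2·1}·(+1)^-2·(+1)^4 = +1.
v=29: a=29^1·(≡2), b=29^0·(≡18) mod 29; (2|29)=-1, (18|29)=-1; (−1)^{1·0·14}·(-1)^0·(-1)^1 = -1.
|Ram(112604245, -41)| = 4, even; anisotropic at {13, 29, 31, 41}.

[13, 29, 31, 41]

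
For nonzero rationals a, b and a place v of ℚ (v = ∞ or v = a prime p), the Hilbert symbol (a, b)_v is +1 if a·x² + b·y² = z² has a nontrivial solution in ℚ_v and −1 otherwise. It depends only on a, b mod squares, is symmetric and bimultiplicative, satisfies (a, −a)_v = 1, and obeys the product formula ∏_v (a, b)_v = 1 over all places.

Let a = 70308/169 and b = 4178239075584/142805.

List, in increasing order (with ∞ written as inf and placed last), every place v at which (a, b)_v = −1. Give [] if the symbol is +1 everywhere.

(a, b) ≡ (217, 7905) mod (ℚ^×)²; places V = {2, 3, 5, 7, 13, 17, 31, ∞}.
(a,b)_7: α=1, u≡6; β=2, v≡4 (mod 7); (6|7)=-1, (4|7)=+1; sign (−1)^0·-1^2·+1^1 = +1.
(a,b)_13: α=-2, u≡4; β=-4, v≡3 (mod 13); (4|13)=+1, (3|13)=+1; sign (−1)^0·+1^-4·+1^-2 = +1.
(a,b)_∞: sgn(217)=+, sgn(7905)=+, so +1.
(a,b)_5: α=0, u≡2; β=-1, v≡4 (mod 5); (2|5)=-1, (4|5)=+1; sign (−1)^0·-1^-1·+1^0 = -1.
(a,b)_31: α=1, u≡7; β=1, v≡9 (mod 31); (7|31)=+1, (9|31)=+1; sign (−1)^1·+1^1·+1^1 = -1.
(a,b)_3: α=4, u≡1; β=7, v≡1 (mod 3); (1|3)=+1, (1|3)=+1; sign (−1)^0·+1^7·+1^4 = +1.
(a,b)_2: α=2, β=8; u≡1, v≡1 (mod 8); ε(u)ε(v)=0·0, αω(v)=2·0, βω(u)=8·0; sum ≡ 0  ⇒  +1.
(a,b)_17: α=0, u≡4; β=3, v≡3 (mod 17); (4|17)=+1, (3|17)=-1; sign (−1)^0·+1^3·-1^0 = +1.
(217, 7905 / ℚ) ramifies at {5, 31}: a division algebra.

[5, 31]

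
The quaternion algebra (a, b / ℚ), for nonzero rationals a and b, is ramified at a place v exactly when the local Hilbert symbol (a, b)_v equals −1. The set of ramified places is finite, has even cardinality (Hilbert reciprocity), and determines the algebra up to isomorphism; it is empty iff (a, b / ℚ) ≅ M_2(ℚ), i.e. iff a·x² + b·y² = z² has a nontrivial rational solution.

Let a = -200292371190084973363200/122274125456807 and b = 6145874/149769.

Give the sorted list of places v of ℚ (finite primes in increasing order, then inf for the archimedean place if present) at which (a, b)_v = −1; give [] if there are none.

[2, 7, 13, 23]

(a, b) ≡ (-9269, 434) mod (ℚ^×)²; places V = {2, 3, 5, 7, 13, 17, 23, 29, 31, 43, ∞}.
(a,b)_∞: sgn(-9269)=−, sgn(434)=+, so +1.
(a,b)_13: α=3, u≡7; β=0, v≡8 (mod 13); (7|13)=-1, (8|13)=-1; sign (−1)^0·-1^0·-1^3 = -1.
(a,b)_43: α=-6, u≡26; β=-2, v≡6 (mod 43); (26|43)=-1, (6|43)=+1; sign (−1)^0·-1^-2·+1^-6 = +1.
(a,b)_2: α=18, β=1; u≡3, v≡1 (mod 8); ε(u)ε(v)=1·0, αω(v)=18·0, βω(u)=1·1; sum ≡ 1  ⇒  -1.
(a,b)_17: α=0, u≡4; β=2, v≡1 (mod 17); (4|17)=+1, (1|17)=+1; sign (−1)^0·+1^2·+1^0 = +1.
(a,b)_31: α=3, u≡12; β=1, v≡5 (mod 31); (12|31)=-1, (5|31)=+1; sign (−1)^1·-1^1·+1^3 = +1.
(a,b)_23: α=-1, u≡15; β=0, v≡20 (mod 23); (15|23)=-1, (20|23)=-1; sign (−1)^0·-1^0·-1^-1 = -1.
(a,b)_5: α=2, u≡1; β=0, v≡1 (mod 5); (1|5)=+1, (1|5)=+1; sign (−1)^0·+1^0·+1^2 = +1.
(a,b)_29: α=-2, u≡18; β=0, v≡6 (mod 29); (18|29)=-1, (6|29)=+1; sign (−1)^0·-1^0·+1^-2 = +1.
(a,b)_7: α=8, u≡6; β=3, v≡3 (mod 7); (6|7)=-1, (3|7)=-1; sign (−1)^0·-1^3·-1^8 = -1.
(a,b)_3: α=4, u≡1; β=-4, v≡2 (mod 3); (1|3)=+1, (2|3)=-1; sign (−1)^0·+1^-4·-1^4 = +1.
(-9269, 434 / ℚ) ramifies at {2, 7, 13, 23}: a division algebra.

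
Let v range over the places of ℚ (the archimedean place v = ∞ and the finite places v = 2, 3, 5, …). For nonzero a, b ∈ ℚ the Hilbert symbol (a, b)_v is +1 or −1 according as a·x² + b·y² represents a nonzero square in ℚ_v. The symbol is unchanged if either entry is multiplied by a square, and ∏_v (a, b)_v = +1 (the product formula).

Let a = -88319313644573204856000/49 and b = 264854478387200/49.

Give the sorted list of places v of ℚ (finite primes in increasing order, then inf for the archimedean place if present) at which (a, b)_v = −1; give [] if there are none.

[2, 3, 5, 13, 31, 37]

Mod squares: a ≡ -8835, b ≡ 29822. Check v ∈ {∞, 2, 3, 5, 7, 13, 19, 31, 37}.
v=37: a=37^2·(≡17), b=37^1·(≡24) mod 37; (17|37)=-1, (24|37)=-1; (−1)^{2·1·18}·(-1)^1·(-1)^2 = -1.
v=∞: -8835 < 0 and 29822 > 0  ⇒  (a,b)_∞ = +1.
v=7: a=7^-2·(≡5), b=7^-2·(≡2) mod 7; (5|7)=-1, (2|7)=+1; (−1)^{-2·-2·3}·(-1)^-2·(+1)^-2 = +1.
v=2: v_2(a)=6, v_2(b)=11; units ≡ 5, 7 (mod 8); ε·ε+αω+βω = 0·1+6·0+11·1 ≡ 1  ⇒  (a,b)_2 = -1.
v=3: a=3^5·(≡1), b=3^0·(≡2) mod 3; (1|3)=+1, (2|3)=-1; (−1)^{5·0·1}·(+1)^0·(-1)^5 = -1.
v=31: a=31^5·(≡8), b=31^3·(≡14) mod 31; (8|31)=+1, (14|31)=+1; (−1)^{5·3·15}·(+1)^3·(+1)^5 = -1.
v=19: a=19^3·(≡8), b=19^2·(≡1) mod 19; (8|19)=-1, (1|19)=+1; (−1)^{3·2·9}·(-1)^2·(+1)^3 = +1.
v=13: a=13^2·(≡8), b=13^1·(≡8) mod 13; (8|13)=-1, (8|13)=-1; (−1)^{2·1·6}·(-1)^1·(-1)^2 = -1.
v=5: a=5^3·(≡3), b=5^2·(≡2) mod 5; (3|5)=-1, (2|5)=-1; (−1)^{3·2·2}·(-1)^2·(-1)^3 = -1.
Ram(-8835, 29822) = {2, 3, 5, 13, 31, 37}; no ℚ_2-point on the conic.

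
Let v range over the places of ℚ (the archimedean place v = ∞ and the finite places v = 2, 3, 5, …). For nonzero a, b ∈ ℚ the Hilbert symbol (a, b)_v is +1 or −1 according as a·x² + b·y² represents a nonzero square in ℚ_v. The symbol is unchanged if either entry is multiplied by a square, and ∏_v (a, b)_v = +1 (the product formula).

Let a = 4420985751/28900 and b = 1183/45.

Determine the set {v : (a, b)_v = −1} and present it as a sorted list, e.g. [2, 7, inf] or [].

Mod squares: a ≡ 39, b ≡ 35. Check v ∈ {∞, 2, 3, 5, 7, 13, 17}.
v=13: a=13^5·(≡12), b=13^2·(≡12) mod 13; (12|13)=+1, (12|13)=+1; (−1)^{5·2·6}·(+1)^2·(+1)^5 = +1.
v=7: a=7^2·(≡4), b=7^1·(≡5) mod 7; (4|7)=+1, (5|7)=-1; (−1)^{2·1·3}·(+1)^1·(-1)^2 = +1.
v=2: v_2(a)=-2, v_2(b)=0; units ≡ 7, 3 (mod 8); ε·ε+αω+βω = 1·1+-2·1+0·0 ≡ 1  ⇒  (a,b)_2 = -1.
v=17: a=17^-2·(≡14), b=17^0·(≡4) mod 17; (14|17)=-1, (4|17)=+1; (−1)^{-2·0·8}·(-1)^0·(+1)^-2 = +1.
v=3: a=3^5·(≡1), b=3^-2·(≡2) mod 3; (1|3)=+1, (2|3)=-1; (−1)^{5·-2·1}·(+1)^-2·(-1)^5 = -1.
v=∞: 39 > 0 and 35 > 0  ⇒  (a,b)_∞ = +1.
v=5: a=5^-2·(≡1), b=5^-1·(≡2) mod 5; (1|5)=+1, (2|5)=-1; (−1)^{-2·-1·2}·(+1)^-1·(-1)^-2 = +1.
|Ram(39, 35)| = 2, even; anisotropic at {2, 3}.

[2, 3]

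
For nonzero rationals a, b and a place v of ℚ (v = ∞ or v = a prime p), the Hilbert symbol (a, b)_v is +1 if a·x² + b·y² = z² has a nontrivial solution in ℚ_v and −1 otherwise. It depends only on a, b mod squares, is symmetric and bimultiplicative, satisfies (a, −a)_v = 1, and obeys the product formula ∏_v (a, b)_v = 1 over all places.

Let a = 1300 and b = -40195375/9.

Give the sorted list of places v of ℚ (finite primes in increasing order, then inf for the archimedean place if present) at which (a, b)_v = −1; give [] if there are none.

(a, b) ≡ (13, -1607815) mod (ℚ^×)²; places V = {2, 3, 5, 11, 13, 23, 31, 41, ∞}.
(a,b)_23: α=0, u≡12; β=1, v≡11 (mod 23); (12|23)=+1, (11|23)=-1; sign (−1)^0·+1^1·-1^0 = +1.
(a,b)_∞: sgn(13)=+, sgn(-1607815)=−, so +1.
(a,b)_13: α=1, u≡9; β=0, v≡3 (mod 13); (9|13)=+1, (3|13)=+1; sign (−1)^0·+1^0·+1^1 = +1.
(a,b)_3: α=0, u≡1; β=-2, v≡2 (mod 3); (1|3)=+1, (2|3)=-1; sign (−1)^0·+1^-2·-1^0 = +1.
(a,b)_5: α=2, u≡2; β=3, v≡3 (mod 5); (2|5)=-1, (3|5)=-1; sign (−1)^0·-1^3·-1^2 = -1.
(a,b)_41: α=0, u≡29; β=1, v≡11 (mod 41); (29|41)=-1, (11|41)=-1; sign (−1)^0·-1^1·-1^0 = -1.
(a,b)_2: α=2, β=0; u≡5, v≡1 (mod 8); ε(u)ε(v)=0·0, αω(v)=2·0, βω(u)=0·1; sum ≡ 0  ⇒  +1.
(a,b)_11: α=0, u≡2; β=1, v≡1 (mod 11); (2|11)=-1, (1|11)=+1; sign (−1)^0·-1^1·+1^0 = -1.
(a,b)_31: α=0, u≡29; β=1, v≡22 (mod 31); (29|31)=-1, (22|31)=-1; sign (−1)^0·-1^1·-1^0 = -1.
|Ram(13, -1607815)| = 4, even; anisotropic at {5, 11, 31, 41}.

[5, 11, 31, 41]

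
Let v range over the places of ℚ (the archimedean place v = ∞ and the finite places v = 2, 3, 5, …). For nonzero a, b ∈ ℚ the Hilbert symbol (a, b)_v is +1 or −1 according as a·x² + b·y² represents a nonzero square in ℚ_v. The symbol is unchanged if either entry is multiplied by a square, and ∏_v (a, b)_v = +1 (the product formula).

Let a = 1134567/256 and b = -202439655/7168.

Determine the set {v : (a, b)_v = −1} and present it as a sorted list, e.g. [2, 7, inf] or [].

(a, b) ≡ (14007, -1785) mod (ℚ^×)²; places V = {2, 3, 5, 7, 11, 17, 23, 29, ∞}.
(a,b)_∞: sgn(14007)=+, sgn(-1785)=−, so +1.
(a,b)_3: α=5, u≡1; β=9, v≡2 (mod 3); (1|3)=+1, (2|3)=-1; sign (−1)^1·+1^9·-1^5 = +1.
(a,b)_7: α=1, u≡6; β=-1, v≡1 (mod 7); (6|7)=-1, (1|7)=+1; sign (−1)^1·-1^-1·+1^1 = +1.
(a,b)_2: α=-8, β=-10; u≡7, v≡7 (mod 8); ε(u)ε(v)=1·1, αω(v)=-8·0, βω(u)=-10·0; sum ≡ 1  ⇒  -1.
(a,b)_29: α=1, u≡17; β=0, v≡13 (mod 29); (17|29)=-1, (13|29)=+1; sign (−1)^0·-1^0·+1^1 = +1.
(a,b)_17: α=0, u≡4; β=1, v≡12 (mod 17); (4|17)=+1, (12|17)=-1; sign (−1)^0·+1^1·-1^0 = +1.
(a,b)_23: α=1, u≡21; β=0, v≡9 (mod 23); (21|23)=-1, (9|23)=+1; sign (−1)^0·-1^0·+1^1 = +1.
(a,b)_11: α=0, u≡9; β=2, v≡8 (mod 11); (9|11)=+1, (8|11)=-1; sign (−1)^0·+1^2·-1^0 = +1.
(a,b)_5: α=0, u≡2; β=1, v≡3 (mod 5); (2|5)=-1, (3|5)=-1; sign (−1)^0·-1^1·-1^0 = -1.
|Ram(14007, -1785)| = 2, even; anisotropic at {2, 5}.

[2, 5]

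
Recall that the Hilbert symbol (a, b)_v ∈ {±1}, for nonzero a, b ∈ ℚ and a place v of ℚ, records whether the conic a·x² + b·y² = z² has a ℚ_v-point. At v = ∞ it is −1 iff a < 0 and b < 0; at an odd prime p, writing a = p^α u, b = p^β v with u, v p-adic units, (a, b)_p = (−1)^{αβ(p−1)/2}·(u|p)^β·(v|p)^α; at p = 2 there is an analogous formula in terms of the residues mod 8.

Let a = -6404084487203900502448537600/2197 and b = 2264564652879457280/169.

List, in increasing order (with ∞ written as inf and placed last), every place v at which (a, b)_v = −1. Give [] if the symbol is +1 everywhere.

[2, 5, 19, 31]

Mod squares: a ≡ -7657, b ≡ 155. Check v ∈ {∞, 2, 5, 11, 13, 19, 31, 53}.
v=2: v_2(a)=18, v_2(b)=10; units ≡ 7, 3 (mod 8); ε·ε+αω+βω = 1·1+18·1+10·0 ≡ 1  ⇒  (a,b)_2 = -1.
v=53: a=53^2·(≡7), b=53^2·(≡40) mod 53; (7|53)=+1, (40|53)=+1; (−1)^{2·2·26}·(+1)^2·(+1)^2 = +1.
v=19: a=19^3·(≡12), b=19^2·(≡13) mod 19; (12|19)=-1, (13|19)=-1; (−1)^{3·2·9}·(-1)^2·(-1)^3 = -1.
v=13: a=13^-3·(≡1), b=13^-2·(≡1) mod 13; (1|13)=+1, (1|13)=+1; (−1)^{-3·-2·6}·(+1)^-2·(+1)^-3 = +1.
v=∞: -7657 < 0 and 155 > 0  ⇒  (a,b)_∞ = +1.
v=31: a=31^5·(≡20), b=31^3·(≡8) mod 31; (20|31)=+1, (8|31)=+1; (−1)^{5·3·15}·(+1)^3·(+1)^5 = -1.
v=11: a=11^6·(≡6), b=11^4·(≡3) mod 11; (6|11)=-1, (3|11)=+1; (−1)^{6·4·5}·(-1)^4·(+1)^6 = +1.
v=5: a=5^2·(≡3), b=5^1·(≡4) mod 5; (3|5)=-1, (4|5)=+1; (−1)^{2·1·2}·(-1)^1·(+1)^2 = -1.
(-7657, 155 / ℚ) ramifies at {2, 5, 19, 31}: a division algebra.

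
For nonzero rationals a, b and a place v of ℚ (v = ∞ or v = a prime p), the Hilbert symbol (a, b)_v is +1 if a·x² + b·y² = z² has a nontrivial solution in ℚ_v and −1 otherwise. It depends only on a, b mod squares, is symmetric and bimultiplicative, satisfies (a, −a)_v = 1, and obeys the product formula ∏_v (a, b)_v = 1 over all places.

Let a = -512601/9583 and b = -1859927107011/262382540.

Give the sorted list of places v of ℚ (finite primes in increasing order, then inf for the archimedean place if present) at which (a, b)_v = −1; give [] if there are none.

[5, 7, 17, inf]

(a, b) ≡ (-6783, -1785) mod (ℚ^×)²; places V = {2, 3, 5, 7, 17, 19, 23, 37, ∞}.
(a,b)_3: α=1, u≡1; β=1, v≡2 (mod 3); (1|3)=+1, (2|3)=-1; sign (−1)^1·+1^1·-1^1 = +1.
(a,b)_37: α=-2, u≡26; β=-4, v≡30 (mod 37); (26|37)=+1, (30|37)=+1; sign (−1)^0·+1^-4·+1^-2 = +1.
(a,b)_2: α=0, β=-2; u≡1, v≡7 (mod 8); ε(u)ε(v)=0·1, αω(v)=0·0, βω(u)=-2·0; sum ≡ 0  ⇒  +1.
(a,b)_17: α=1, u≡16; β=1, v≡12 (mod 17); (16|17)=+1, (12|17)=-1; sign (−1)^0·+1^1·-1^1 = -1.
(a,b)_∞: sgn(-6783)=−, sgn(-1785)=−, so -1.
(a,b)_19: α=1, u≡11; β=4, v≡5 (mod 19); (11|19)=+1, (5|19)=+1; sign (−1)^0·+1^4·+1^1 = +1.
(a,b)_7: α=-1, u≡4; β=-1, v≡4 (mod 7); (4|7)=+1, (4|7)=+1; sign (−1)^1·+1^-1·+1^-1 = -1.
(a,b)_23: α=2, u≡9; β=4, v≡16 (mod 23); (9|23)=+1, (16|23)=+1; sign (−1)^0·+1^4·+1^2 = +1.
(a,b)_5: α=0, u≡3; β=-1, v≡3 (mod 5); (3|5)=-1, (3|5)=-1; sign (−1)^0·-1^-1·-1^0 = -1.
(-6783, -1785 / ℚ) ramifies at {5, 7, 17, ∞}: a division algebra.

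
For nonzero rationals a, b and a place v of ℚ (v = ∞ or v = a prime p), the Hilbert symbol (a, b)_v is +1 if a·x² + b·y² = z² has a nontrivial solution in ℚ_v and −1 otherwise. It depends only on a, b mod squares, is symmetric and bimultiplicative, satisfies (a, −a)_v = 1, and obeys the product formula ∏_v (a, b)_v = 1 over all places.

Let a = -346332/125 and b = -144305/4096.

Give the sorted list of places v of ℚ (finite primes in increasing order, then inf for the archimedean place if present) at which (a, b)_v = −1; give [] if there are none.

Mod squares: a ≡ -8835, b ≡ -2945. Check v ∈ {∞, 2, 3, 5, 7, 19, 31}.
v=3: a=3^1·(≡1), b=3^0·(≡1) mod 3; (1|3)=+1, (1|3)=+1; (−1)^{1·0·1}·(+1)^0·(+1)^1 = +1.
v=∞: -8835 < 0 and -2945 < 0  ⇒  (a,b)_∞ = -1.
v=7: a=7^2·(≡5), b=7^2·(≡2) mod 7; (5|7)=-1, (2|7)=+1; (−1)^{2·2·3}·(-1)^2·(+1)^2 = +1.
v=2: v_2(a)=2, v_2(b)=-12; units ≡ 5, 7 (mod 8); ε·ε+αω+βω = 0·1+2·0+-12·1 ≡ 0  ⇒  (a,b)_2 = +1.
v=31: a=31^1·(≡19), b=31^1·(≡22) mod 31; (19|31)=+1, (22|31)=-1; (−1)^{1·1·15}·(+1)^1·(-1)^1 = +1.
v=19: a=19^1·(≡8), b=19^1·(≡16) mod 19; (8|19)=-1, (16|19)=+1; (−1)^{1·1·9}·(-1)^1·(+1)^1 = +1.
v=5: a=5^-3·(≡3), b=5^1·(≡4) mod 5; (3|5)=-1, (4|5)=+1; (−1)^{-3·1·2}·(-1)^1·(+1)^-3 = -1.
(-8835, -2945 / ℚ) ramifies at {5, ∞}: a division algebra.

[5, inf]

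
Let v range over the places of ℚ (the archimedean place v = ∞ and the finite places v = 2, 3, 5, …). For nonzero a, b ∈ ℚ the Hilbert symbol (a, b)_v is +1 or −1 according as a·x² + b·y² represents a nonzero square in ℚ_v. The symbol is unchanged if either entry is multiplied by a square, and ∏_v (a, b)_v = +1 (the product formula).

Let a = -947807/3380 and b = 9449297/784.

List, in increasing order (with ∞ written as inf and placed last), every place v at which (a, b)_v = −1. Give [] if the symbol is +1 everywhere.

[5, 11, 13, 23]

(a, b) ≡ (-115, 55913) mod (ℚ^×)²; places V = {2, 5, 7, 11, 13, 17, 23, 29, ∞}.
(a,b)_7: α=2, u≡2; β=-2, v≡2 (mod 7); (2|7)=+1, (2|7)=+1; sign (−1)^0·+1^-2·+1^2 = +1.
(a,b)_29: α=2, u≡22; β=0, v≡24 (mod 29); (22|29)=+1, (24|29)=+1; sign (−1)^0·+1^0·+1^2 = +1.
(a,b)_13: α=-2, u≡7; β=3, v≡6 (mod 13); (7|13)=-1, (6|13)=-1; sign (−1)^0·-1^3·-1^-2 = -1.
(a,b)_23: α=1, u≡16; β=1, v≡18 (mod 23); (16|23)=+1, (18|23)=+1; sign (−1)^1·+1^1·+1^1 = -1.
(a,b)_5: α=-1, u≡3; β=0, v≡3 (mod 5); (3|5)=-1, (3|5)=-1; sign (−1)^0·-1^0·-1^-1 = -1.
(a,b)_11: α=0, u≡10; β=1, v≡5 (mod 11); (10|11)=-1, (5|11)=+1; sign (−1)^0·-1^1·+1^0 = -1.
(a,b)_17: α=0, u≡2; β=1, v≡13 (mod 17); (2|17)=+1, (13|17)=+1; sign (−1)^0·+1^1·+1^0 = +1.
(a,b)_2: α=-2, β=-4; u≡5, v≡1 (mod 8); ε(u)ε(v)=0·0, αω(v)=-2·0, βω(u)=-4·1; sum ≡ 0  ⇒  +1.
(a,b)_∞: sgn(-115)=−, sgn(55913)=+, so +1.
(-115, 55913 / ℚ) ramifies at {5, 11, 13, 23}: a division algebra.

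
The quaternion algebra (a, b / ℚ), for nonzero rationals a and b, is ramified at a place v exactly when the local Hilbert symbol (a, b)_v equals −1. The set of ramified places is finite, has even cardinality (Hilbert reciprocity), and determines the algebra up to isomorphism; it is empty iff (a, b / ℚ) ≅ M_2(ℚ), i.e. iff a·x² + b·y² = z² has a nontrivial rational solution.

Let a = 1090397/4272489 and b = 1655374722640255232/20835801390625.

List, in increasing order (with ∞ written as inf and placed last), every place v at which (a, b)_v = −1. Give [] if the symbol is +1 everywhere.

[11, 29]

(a, b) ≡ (77, 7337) mod (ℚ^×)²; places V = {2, 3, 5, 7, 11, 13, 17, 23, 29, 53, ∞}.
(a,b)_29: α=0, u≡14; β=1, v≡8 (mod 29); (14|29)=-1, (8|29)=-1; sign (−1)^0·-1^1·-1^0 = -1.
(a,b)_2: α=0, β=8; u≡5, v≡1 (mod 8); ε(u)ε(v)=0·0, αω(v)=0·0, βω(u)=8·1; sum ≡ 0  ⇒  +1.
(a,b)_5: α=0, u≡3; β=-6, v≡3 (mod 5); (3|5)=-1, (3|5)=-1; sign (−1)^0·-1^-6·-1^0 = +1.
(a,b)_7: α=3, u≡2; β=8, v≡1 (mod 7); (2|7)=+1, (1|7)=+1; sign (−1)^0·+1^8·+1^3 = +1.
(a,b)_17: α=2, u≡9; β=2, v≡7 (mod 17); (9|17)=+1, (7|17)=-1; sign (−1)^0·+1^2·-1^2 = +1.
(a,b)_13: α=-2, u≡1; β=-2, v≡8 (mod 13); (1|13)=+1, (8|13)=-1; sign (−1)^0·+1^-2·-1^-2 = +1.
(a,b)_53: α=-2, u≡38; β=-4, v≡21 (mod 53); (38|53)=+1, (21|53)=-1; sign (−1)^0·+1^-4·-1^-2 = +1.
(a,b)_3: α=-2, u≡2; β=0, v≡2 (mod 3); (2|3)=-1, (2|3)=-1; sign (−1)^0·-1^0·-1^-2 = +1.
(a,b)_11: α=1, u≡6; β=1, v≡6 (mod 11); (6|11)=-1, (6|11)=-1; sign (−1)^1·-1^1·-1^1 = -1.
(a,b)_23: α=0, u≡4; β=3, v≡22 (mod 23); (4|23)=+1, (22|23)=-1; sign (−1)^0·+1^3·-1^0 = +1.
(a,b)_∞: sgn(77)=+, sgn(7337)=+, so +1.
(77, 7337 / ℚ) ramifies at {11, 29}: a division algebra.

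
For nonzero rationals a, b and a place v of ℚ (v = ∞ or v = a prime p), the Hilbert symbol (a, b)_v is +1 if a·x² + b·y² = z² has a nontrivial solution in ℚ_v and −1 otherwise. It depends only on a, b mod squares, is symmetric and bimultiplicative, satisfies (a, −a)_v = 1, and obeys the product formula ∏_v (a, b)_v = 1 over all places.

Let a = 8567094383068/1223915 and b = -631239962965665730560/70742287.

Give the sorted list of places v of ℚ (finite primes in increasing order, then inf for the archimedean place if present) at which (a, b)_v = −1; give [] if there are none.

[3, 7, 19, 41]

Mod squares: a ≡ 8645, b ≡ -81795. Check v ∈ {∞, 2, 3, 5, 7, 11, 13, 17, 19, 29, 41}.
v=3: a=3^0·(≡2), b=3^3·(≡2) mod 3; (2|3)=-1, (2|3)=-1; (−1)^{0·3·1}·(-1)^3·(-1)^0 = -1.
v=2: v_2(a)=2, v_2(b)=12; units ≡ 5, 5 (mod 8); ε·ε+αω+βω = 0·0+2·1+12·1 ≡ 0  ⇒  (a,b)_2 = +1.
v=∞: 8645 > 0 and -81795 < 0  ⇒  (a,b)_∞ = +1.
v=19: a=19^3·(≡3), b=19^3·(≡15) mod 19; (3|19)=-1, (15|19)=-1; (−1)^{3·3·9}·(-1)^3·(-1)^3 = -1.
v=29: a=29^2·(≡17), b=29^2·(≡8) mod 29; (17|29)=-1, (8|29)=-1; (−1)^{2·2·14}·(-1)^2·(-1)^2 = +1.
v=17: a=17^-2·(≡15), b=17^-4·(≡15) mod 17; (15|17)=+1, (15|17)=+1; (−1)^{-2·-4·8}·(+1)^-4·(+1)^-2 = +1.
v=11: a=11^-2·(≡2), b=11^-2·(≡5) mod 11; (2|11)=-1, (5|11)=+1; (−1)^{-2·-2·5}·(-1)^-2·(+1)^-2 = +1.
v=5: a=5^-1·(≡1), b=5^1·(≡4) mod 5; (1|5)=+1, (4|5)=+1; (−1)^{-1·1·2}·(+1)^1·(+1)^-1 = +1.
v=13: a=13^5·(≡7), b=13^6·(≡12) mod 13; (7|13)=-1, (12|13)=+1; (−1)^{5·6·6}·(-1)^6·(+1)^5 = +1.
v=41: a=41^0·(≡38), b=41^1·(≡19) mod 41; (38|41)=-1, (19|41)=-1; (−1)^{0·1·20}·(-1)^1·(-1)^0 = -1.
v=7: a=7^-1·(≡3), b=7^-1·(≡5) mod 7; (3|7)=-1, (5|7)=-1; (−1)^{-1·-1·3}·(-1)^-1·(-1)^-1 = -1.
Ram(8645, -81795) = {3, 7, 19, 41}; no ℚ_3-point on the conic.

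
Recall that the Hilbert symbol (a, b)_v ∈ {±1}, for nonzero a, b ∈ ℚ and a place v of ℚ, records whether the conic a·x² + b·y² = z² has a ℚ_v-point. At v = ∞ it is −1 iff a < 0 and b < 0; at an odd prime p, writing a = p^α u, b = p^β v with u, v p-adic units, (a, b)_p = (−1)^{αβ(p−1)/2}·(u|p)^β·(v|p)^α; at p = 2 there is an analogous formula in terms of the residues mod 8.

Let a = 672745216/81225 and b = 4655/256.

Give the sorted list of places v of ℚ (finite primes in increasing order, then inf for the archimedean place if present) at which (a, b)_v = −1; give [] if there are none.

[2, 11, 17, 19]

(a, b) ≡ (2627911, 95) mod (ℚ^×)²; places V = {2, 3, 5, 7, 11, 13, 17, 19, 23, 47, ∞}.
(a,b)_23: α=1, u≡4; β=0, v≡3 (mod 23); (4|23)=+1, (3|23)=+1; sign (−1)^0·+1^0·+1^1 = +1.
(a,b)_47: α=1, u≡23; β=0, v≡18 (mod 47); (23|47)=-1, (18|47)=+1; sign (−1)^0·-1^0·+1^1 = +1.
(a,b)_11: α=1, u≡9; β=0, v≡8 (mod 11); (9|11)=+1, (8|11)=-1; sign (−1)^0·+1^0·-1^1 = -1.
(a,b)_19: α=-2, u≡13; β=1, v≡4 (mod 19); (13|19)=-1, (4|19)=+1; sign (−1)^0·-1^1·+1^-2 = -1.
(a,b)_∞: sgn(2627911)=+, sgn(95)=+, so +1.
(a,b)_2: α=8, β=-8; u≡7, v≡7 (mod 8); ε(u)ε(v)=1·1, αω(v)=8·0, βω(u)=-8·0; sum ≡ 1  ⇒  -1.
(a,b)_3: α=-2, u≡1; β=0, v≡2 (mod 3); (1|3)=+1, (2|3)=-1; sign (−1)^0·+1^0·-1^-2 = +1.
(a,b)_7: α=0, u≡6; β=2, v≡1 (mod 7); (6|7)=-1, (1|7)=+1; sign (−1)^0·-1^2·+1^0 = +1.
(a,b)_5: α=-2, u≡4; β=1, v≡1 (mod 5); (4|5)=+1, (1|5)=+1; sign (−1)^0·+1^1·+1^-2 = +1.
(a,b)_13: α=1, u≡12; β=0, v≡3 (mod 13); (12|13)=+1, (3|13)=+1; sign (−1)^0·+1^0·+1^1 = +1.
(a,b)_17: α=1, u≡15; β=0, v≡14 (mod 17); (15|17)=+1, (14|17)=-1; sign (−1)^0·+1^0·-1^1 = -1.
(2627911, 95 / ℚ) ramifies at {2, 11, 17, 19}: a division algebra.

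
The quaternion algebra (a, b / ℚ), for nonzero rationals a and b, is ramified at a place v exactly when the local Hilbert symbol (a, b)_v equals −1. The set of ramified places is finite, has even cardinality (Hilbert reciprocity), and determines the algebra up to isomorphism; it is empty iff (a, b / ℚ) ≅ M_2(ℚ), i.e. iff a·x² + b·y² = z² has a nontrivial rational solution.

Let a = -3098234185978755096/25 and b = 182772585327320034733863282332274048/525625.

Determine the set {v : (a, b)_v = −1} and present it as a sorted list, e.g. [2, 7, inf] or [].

(a, b) ≡ (-10374, 124982) mod (ℚ^×)²; places V = {2, 3, 5, 7, 11, 13, 17, 19, 23, 29, ∞}.
(a,b)_29: α=0, u≡12; β=-2, v≡3 (mod 29); (12|29)=-1, (3|29)=-1; sign (−1)^0·-1^-2·-1^0 = +1.
(a,b)_5: α=-2, u≡4; β=-4, v≡3 (mod 5); (4|5)=+1, (3|5)=-1; sign (−1)^0·+1^-4·-1^-2 = +1.
(a,b)_7: α=1, u≡2; β=2, v≡1 (mod 7); (2|7)=+1, (1|7)=+1; sign (−1)^0·+1^2·+1^1 = +1.
(a,b)_17: α=0, u≡4; β=2, v≡15 (mod 17); (4|17)=+1, (15|17)=+1; sign (−1)^0·+1^2·+1^0 = +1.
(a,b)_19: α=3, u≡1; β=5, v≡6 (mod 19); (1|19)=+1, (6|19)=+1; sign (−1)^1·+1^5·+1^3 = -1.
(a,b)_23: α=2, u≡19; β=1, v≡1 (mod 23); (19|23)=-1, (1|23)=+1; sign (−1)^0·-1^1·+1^2 = -1.
(a,b)_∞: sgn(-10374)=−, sgn(124982)=+, so +1.
(a,b)_3: α=5, u≡1; β=12, v≡2 (mod 3); (1|3)=+1, (2|3)=-1; sign (−1)^0·+1^12·-1^5 = -1.
(a,b)_11: α=0, u≡8; β=1, v≡8 (mod 11); (8|11)=-1, (8|11)=-1; sign (−1)^0·-1^1·-1^0 = -1.
(a,b)_2: α=3, β=7; u≡5, v≡3 (mod 8); ε(u)ε(v)=0·1, αω(v)=3·1, βω(u)=7·1; sum ≡ 0  ⇒  +1.
(a,b)_13: α=7, u≡5; β=13, v≡11 (mod 13); (5|13)=-1, (11|13)=-1; sign (−1)^0·-1^13·-1^7 = +1.
(-10374, 124982 / ℚ) ramifies at {3, 11, 19, 23}: a division algebra.

[3, 11, 19, 23]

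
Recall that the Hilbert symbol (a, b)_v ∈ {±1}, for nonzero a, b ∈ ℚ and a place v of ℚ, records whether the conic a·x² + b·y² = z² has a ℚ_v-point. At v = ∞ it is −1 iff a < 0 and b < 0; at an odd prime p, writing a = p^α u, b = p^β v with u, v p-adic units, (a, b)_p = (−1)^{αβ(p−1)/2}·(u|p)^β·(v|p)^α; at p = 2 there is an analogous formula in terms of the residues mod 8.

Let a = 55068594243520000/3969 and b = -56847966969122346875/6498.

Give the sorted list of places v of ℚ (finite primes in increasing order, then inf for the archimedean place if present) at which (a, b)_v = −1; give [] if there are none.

[5, 17, 23, 37]

Mod squares: a ≡ 16831078, b ≡ -69190. Check v ∈ {∞, 2, 3, 5, 7, 11, 13, 17, 19, 23, 29, 31, 37}.
v=5: a=5^4·(≡3), b=5^5·(≡3) mod 5; (3|5)=-1, (3|5)=-1; (−1)^{4·5·2}·(-1)^5·(-1)^4 = -1.
v=13: a=13^2·(≡10), b=13^2·(≡10) mod 13; (10|13)=+1, (10|13)=+1; (−1)^{2·2·6}·(+1)^2·(+1)^2 = +1.
v=29: a=29^1·(≡23), b=29^2·(≡16) mod 29; (23|29)=+1, (16|29)=+1; (−1)^{1·2·14}·(+1)^2·(+1)^1 = +1.
v=2: v_2(a)=9, v_2(b)=-1; units ≡ 3, 5 (mod 8); ε·ε+αω+βω = 1·0+9·1+-1·1 ≡ 0  ⇒  (a,b)_2 = +1.
v=3: a=3^-4·(≡1), b=3^-2·(≡2) mod 3; (1|3)=+1, (2|3)=-1; (−1)^{-4·-2·1}·(+1)^-2·(-1)^-4 = +1.
v=∞: 16831078 > 0 and -69190 < 0  ⇒  (a,b)_∞ = +1.
v=11: a=11^3·(≡9), b=11^3·(≡7) mod 11; (9|11)=+1, (7|11)=-1; (−1)^{3·3·5}·(+1)^3·(-1)^3 = +1.
v=17: a=17^0·(≡7), b=17^3·(≡7) mod 17; (7|17)=-1, (7|17)=-1; (−1)^{0·3·8}·(-1)^3·(-1)^0 = -1.
v=7: a=7^-2·(≡6), b=7^0·(≡5) mod 7; (6|7)=-1, (5|7)=-1; (−1)^{-2·0·3}·(-1)^0·(-1)^-2 = +1.
v=37: a=37^1·(≡36), b=37^1·(≡19) mod 37; (36|37)=+1, (19|37)=-1; (−1)^{1·1·18}·(+1)^1·(-1)^1 = -1.
v=31: a=31^1·(≡7), b=31^0·(≡5) mod 31; (7|31)=+1, (5|31)=+1; (−1)^{1·0·15}·(+1)^0·(+1)^1 = +1.
v=19: a=19^0·(≡9), b=19^-2·(≡13) mod 19; (9|19)=+1, (13|19)=-1; (−1)^{0·-2·9}·(+1)^-2·(-1)^0 = +1.
v=23: a=23^1·(≡12), b=23^2·(≡7) mod 23; (12|23)=+1, (7|23)=-1; (−1)^{1·2·11}·(+1)^2·(-1)^1 = -1.
Ram(16831078, -69190) = {5, 17, 23, 37}; no ℚ_5-point on the conic.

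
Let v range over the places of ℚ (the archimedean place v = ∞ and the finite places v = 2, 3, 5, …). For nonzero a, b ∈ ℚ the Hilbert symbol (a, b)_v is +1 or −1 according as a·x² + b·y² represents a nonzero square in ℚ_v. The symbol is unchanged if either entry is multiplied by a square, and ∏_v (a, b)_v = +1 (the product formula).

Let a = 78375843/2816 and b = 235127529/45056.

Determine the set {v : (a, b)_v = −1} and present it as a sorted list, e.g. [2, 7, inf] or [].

[3, 11]

(a, b) ≡ (4433, 13299) mod (ℚ^×)²; places V = {2, 3, 7, 11, 13, 31, ∞}.
(a,b)_11: α=-1, u≡6; β=-1, v≡8 (mod 11); (6|11)=-1, (8|11)=-1; sign (−1)^1·-1^-1·-1^-1 = -1.
(a,b)_31: α=1, u≡9; β=1, v≡23 (mod 31); (9|31)=+1, (23|31)=-1; sign (−1)^1·+1^1·-1^1 = +1.
(a,b)_13: α=1, u≡12; β=1, v≡12 (mod 13); (12|13)=+1, (12|13)=+1; sign (−1)^0·+1^1·+1^1 = +1.
(a,b)_3: α=4, u≡2; β=5, v≡2 (mod 3); (2|3)=-1, (2|3)=-1; sign (−1)^0·-1^5·-1^4 = -1.
(a,b)_∞: sgn(4433)=+, sgn(13299)=+, so +1.
(a,b)_2: α=-8, β=-12; u≡1, v≡3 (mod 8); ε(u)ε(v)=0·1, αω(v)=-8·1, βω(u)=-12·0; sum ≡ 0  ⇒  +1.
(a,b)_7: α=4, u≡1; β=4, v≡5 (mod 7); (1|7)=+1, (5|7)=-1; sign (−1)^0·+1^4·-1^4 = +1.
(4433, 13299 / ℚ) ramifies at {3, 11}: a division algebra.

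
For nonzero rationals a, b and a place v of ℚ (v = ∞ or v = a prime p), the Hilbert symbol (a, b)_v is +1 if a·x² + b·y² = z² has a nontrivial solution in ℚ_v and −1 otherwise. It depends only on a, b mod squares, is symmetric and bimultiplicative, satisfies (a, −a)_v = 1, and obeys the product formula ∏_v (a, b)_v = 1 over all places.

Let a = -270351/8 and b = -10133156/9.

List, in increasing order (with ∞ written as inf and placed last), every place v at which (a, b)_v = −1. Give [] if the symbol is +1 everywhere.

[17, 19, 23, inf]

Mod squares: a ≡ -60078, b ≡ -2533289. Check v ∈ {∞, 2, 3, 11, 17, 19, 23, 31}.
v=11: a=11^0·(≡5), b=11^1·(≡6) mod 11; (5|11)=+1, (6|11)=-1; (−1)^{0·1·5}·(+1)^1·(-1)^0 = +1.
v=17: a=17^1·(≡16), b=17^1·(≡6) mod 17; (16|17)=+1, (6|17)=-1; (−1)^{1·1·8}·(+1)^1·(-1)^1 = -1.
v=3: a=3^3·(≡2), b=3^-2·(≡1) mod 3; (2|3)=-1, (1|3)=+1; (−1)^{3·-2·1}·(-1)^-2·(+1)^3 = +1.
v=19: a=19^1·(≡5), b=19^1·(≡7) mod 19; (5|19)=+1, (7|19)=+1; (−1)^{1·1·9}·(+1)^1·(+1)^1 = -1.
v=2: v_2(a)=-3, v_2(b)=2; units ≡ 1, 7 (mod 8); ε·ε+αω+βω = 0·1+-3·0+2·0 ≡ 0  ⇒  (a,b)_2 = +1.
v=23: a=23^0·(≡19), b=23^1·(≡12) mod 23; (19|23)=-1, (12|23)=+1; (−1)^{0·1·11}·(-1)^1·(+1)^0 = -1.
v=31: a=31^1·(≡22), b=31^1·(≡9) mod 31; (22|31)=-1, (9|31)=+1; (−1)^{1·1·15}·(-1)^1·(+1)^1 = +1.
v=∞: -60078 < 0 and -2533289 < 0  ⇒  (a,b)_∞ = -1.
(-60078, -2533289 / ℚ) ramifies at {17, 19, 23, ∞}: a division algebra.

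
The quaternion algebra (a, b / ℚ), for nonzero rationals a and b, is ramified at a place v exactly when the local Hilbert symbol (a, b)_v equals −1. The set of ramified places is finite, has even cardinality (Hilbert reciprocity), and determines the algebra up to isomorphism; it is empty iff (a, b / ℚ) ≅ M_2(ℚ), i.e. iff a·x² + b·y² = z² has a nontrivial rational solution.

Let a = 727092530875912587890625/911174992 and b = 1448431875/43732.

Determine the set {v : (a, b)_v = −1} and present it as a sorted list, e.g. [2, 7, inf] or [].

Mod squares: a ≡ 13, b ≡ 143. Check v ∈ {∞, 2, 3, 5, 7, 11, 13, 17, 23, 29}.
v=23: a=23^-2·(≡1), b=23^0·(≡10) mod 23; (1|23)=+1, (10|23)=-1; (−1)^{-2·0·11}·(+1)^0·(-1)^-2 = +1.
v=5: a=5^10·(≡2), b=5^4·(≡3) mod 5; (2|5)=-1, (3|5)=-1; (−1)^{10·4·2}·(-1)^4·(-1)^10 = +1.
v=17: a=17^8·(≡4), b=17^2·(≡11) mod 17; (4|17)=+1, (11|17)=-1; (−1)^{8·2·8}·(+1)^2·(-1)^8 = +1.
v=11: a=11^4·(≡6), b=11^1·(≡10) mod 11; (6|11)=-1, (10|11)=-1; (−1)^{4·1·5}·(-1)^1·(-1)^4 = -1.
v=∞: 13 > 0 and 143 > 0  ⇒  (a,b)_∞ = +1.
v=2: v_2(a)=-4, v_2(b)=-2; units ≡ 5, 7 (mod 8); ε·ε+αω+βω = 0·1+-4·0+-2·1 ≡ 0  ⇒  (a,b)_2 = +1.
v=3: a=3^6·(≡1), b=3^6·(≡2) mod 3; (1|3)=+1, (2|3)=-1; (−1)^{6·6·1}·(+1)^6·(-1)^6 = +1.
v=7: a=7^-2·(≡5), b=7^0·(≡3) mod 7; (5|7)=-1, (3|7)=-1; (−1)^{-2·0·3}·(-1)^0·(-1)^-2 = +1.
v=13: a=13^-3·(≡3), b=13^-1·(≡2) mod 13; (3|13)=+1, (2|13)=-1; (−1)^{-3·-1·6}·(+1)^-1·(-1)^-3 = -1.
v=29: a=29^0·(≡16), b=29^-2·(≡11) mod 29; (16|29)=+1, (11|29)=-1; (−1)^{0·-2·14}·(+1)^-2·(-1)^0 = +1.
(13, 143 / ℚ) ramifies at {11, 13}: a division algebra.

[11, 13]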